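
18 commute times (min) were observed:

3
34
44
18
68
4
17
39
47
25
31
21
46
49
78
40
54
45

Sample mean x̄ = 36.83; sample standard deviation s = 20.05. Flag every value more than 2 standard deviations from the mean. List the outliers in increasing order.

Cutoffs at x̄ ± 2s: 36.83 ± 2·20.05 = [-3.27, 76.93].
78: z = 2.05, |z| > 2 → outlier.
Every other value lies within [-3.27, 76.93].

78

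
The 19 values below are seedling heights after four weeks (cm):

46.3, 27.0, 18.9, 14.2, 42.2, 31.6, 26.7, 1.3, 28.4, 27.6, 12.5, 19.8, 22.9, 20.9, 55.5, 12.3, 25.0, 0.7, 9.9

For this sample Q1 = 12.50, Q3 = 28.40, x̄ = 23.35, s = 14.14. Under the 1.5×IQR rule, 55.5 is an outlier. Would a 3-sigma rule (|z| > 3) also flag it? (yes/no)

no

z = (55.5 − 23.35) / 14.14 = 2.27.
|z| = 2.27 ≤ 3.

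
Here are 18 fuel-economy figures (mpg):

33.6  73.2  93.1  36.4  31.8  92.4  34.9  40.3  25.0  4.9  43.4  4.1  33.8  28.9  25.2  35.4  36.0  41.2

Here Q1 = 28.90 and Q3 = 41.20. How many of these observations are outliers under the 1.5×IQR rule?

5

IQR = 12.30; fences at 28.90 − 18.45 = 10.45 and 41.20 + 18.45 = 59.65.
Outside the cutoffs: 4.1, 4.9, 73.2, 92.4, 93.1.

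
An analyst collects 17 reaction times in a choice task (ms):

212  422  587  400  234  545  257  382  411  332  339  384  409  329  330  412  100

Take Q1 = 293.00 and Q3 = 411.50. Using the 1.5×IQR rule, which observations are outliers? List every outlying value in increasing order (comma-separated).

100

IQR = Q3 − Q1 = 411.50 − 293.00 = 118.50.
Lower fence = Q1 − 1.5·IQR = 293.00 − 177.75 = 115.25.
Upper fence = Q3 + 1.5·IQR = 411.50 + 177.75 = 589.25.
100 < 115.25 → outlier.
All remaining values lie within [115.25, 589.25].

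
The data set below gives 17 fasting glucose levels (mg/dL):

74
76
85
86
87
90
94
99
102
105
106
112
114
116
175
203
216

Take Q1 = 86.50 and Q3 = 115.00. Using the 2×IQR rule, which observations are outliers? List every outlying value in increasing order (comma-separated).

175, 203, 216

IQR = Q3 − Q1 = 115.00 − 86.50 = 28.50.
Lower fence = Q1 − 2·IQR = 86.50 − 57.00 = 29.50.
Upper fence = Q3 + 2·IQR = 115.00 + 57.00 = 172.00.
175 > 172.00 → outlier.
203 > 172.00 → outlier.
216 > 172.00 → outlier.
All remaining values lie within [29.50, 172.00].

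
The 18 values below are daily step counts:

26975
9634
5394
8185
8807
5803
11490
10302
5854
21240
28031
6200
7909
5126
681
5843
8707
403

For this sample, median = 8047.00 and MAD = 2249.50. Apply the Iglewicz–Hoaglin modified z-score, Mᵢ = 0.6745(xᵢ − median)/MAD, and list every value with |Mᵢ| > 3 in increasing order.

21240, 26975, 28031

|Mᵢ| > 3 ⇔ |xᵢ − 8047.00| > 3·2249.50/0.6745 = 10005.19.
So outliers lie outside [-1958.19, 18052.19].
21240: M = 3.96 → outlier.
26975: M = 5.68 → outlier.
28031: M = 5.99 → outlier.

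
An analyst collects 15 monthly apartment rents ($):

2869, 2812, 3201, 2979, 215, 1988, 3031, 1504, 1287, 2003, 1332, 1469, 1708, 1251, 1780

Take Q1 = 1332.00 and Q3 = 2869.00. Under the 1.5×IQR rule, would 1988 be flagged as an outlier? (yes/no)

IQR = Q3 − Q1 = 2869.00 − 1332.00 = 1537.00.
Lower fence = Q1 − 1.5·IQR = 1332.00 − 2305.50 = -973.50.
Upper fence = Q3 + 1.5·IQR = 2869.00 + 2305.50 = 5174.50.
1988 lies within [-973.50, 5174.50].

no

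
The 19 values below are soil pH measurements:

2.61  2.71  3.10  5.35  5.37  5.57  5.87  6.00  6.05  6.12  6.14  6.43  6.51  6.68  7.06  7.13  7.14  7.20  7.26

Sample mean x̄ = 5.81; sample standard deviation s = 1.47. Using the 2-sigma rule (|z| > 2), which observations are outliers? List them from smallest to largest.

2.61, 2.71

Cutoffs at x̄ ± 2s: 5.81 ± 2·1.47 = [2.87, 8.75].
2.61: z = -2.18, |z| > 2 → outlier.
2.71: z = -2.11, |z| > 2 → outlier.
Every other value lies within [2.87, 8.75].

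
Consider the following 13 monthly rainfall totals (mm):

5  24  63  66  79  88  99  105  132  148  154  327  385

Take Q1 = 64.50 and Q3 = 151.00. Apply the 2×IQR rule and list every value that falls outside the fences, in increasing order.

IQR = Q3 − Q1 = 151.00 − 64.50 = 86.50.
Lower fence = Q1 − 2·IQR = 64.50 − 173.00 = -108.50.
Upper fence = Q3 + 2·IQR = 151.00 + 173.00 = 324.00.
327 > 324.00 → outlier.
385 > 324.00 → outlier.
All remaining values lie within [-108.50, 324.00].

327, 385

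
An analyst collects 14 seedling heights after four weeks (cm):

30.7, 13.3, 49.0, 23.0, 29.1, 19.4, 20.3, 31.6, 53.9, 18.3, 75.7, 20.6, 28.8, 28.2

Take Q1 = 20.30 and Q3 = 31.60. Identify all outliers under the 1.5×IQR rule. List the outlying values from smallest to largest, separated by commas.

IQR = Q3 − Q1 = 31.60 − 20.30 = 11.30.
Lower fence = Q1 − 1.5·IQR = 20.30 − 16.95 = 3.35.
Upper fence = Q3 + 1.5·IQR = 31.60 + 16.95 = 48.55.
49.0 > 48.55 → outlier.
53.9 > 48.55 → outlier.
75.7 > 48.55 → outlier.
All remaining values lie within [3.35, 48.55].

49.0, 53.9, 75.7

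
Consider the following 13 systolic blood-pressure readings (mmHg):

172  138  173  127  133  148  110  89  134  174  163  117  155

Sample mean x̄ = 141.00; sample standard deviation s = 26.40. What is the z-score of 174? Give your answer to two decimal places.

1.25

z = (174 − 141.00) / 26.40 = 1.25.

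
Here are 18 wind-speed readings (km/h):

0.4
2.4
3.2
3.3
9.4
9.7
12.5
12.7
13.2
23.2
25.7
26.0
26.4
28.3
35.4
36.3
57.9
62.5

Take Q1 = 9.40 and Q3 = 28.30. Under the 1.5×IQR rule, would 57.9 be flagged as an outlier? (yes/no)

IQR = Q3 − Q1 = 28.30 − 9.40 = 18.90.
Lower fence = Q1 − 1.5·IQR = 9.40 − 28.35 = -18.95.
Upper fence = Q3 + 1.5·IQR = 28.30 + 28.35 = 56.65.
57.9 lies above the upper fence.

yes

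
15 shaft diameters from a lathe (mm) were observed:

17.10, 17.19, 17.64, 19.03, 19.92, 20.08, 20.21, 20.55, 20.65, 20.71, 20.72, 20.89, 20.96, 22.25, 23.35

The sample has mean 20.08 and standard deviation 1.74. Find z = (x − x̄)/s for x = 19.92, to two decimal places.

-0.09

z = (19.92 − 20.08) / 1.74 = -0.09.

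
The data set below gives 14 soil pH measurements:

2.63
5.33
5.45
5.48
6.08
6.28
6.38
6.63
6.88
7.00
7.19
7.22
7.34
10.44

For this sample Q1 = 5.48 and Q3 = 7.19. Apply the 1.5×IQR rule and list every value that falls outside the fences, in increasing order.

IQR = Q3 − Q1 = 7.19 − 5.48 = 1.71.
Lower fence = Q1 − 1.5·IQR = 5.48 − 2.565 = 2.915.
Upper fence = Q3 + 1.5·IQR = 7.19 + 2.565 = 9.755.
2.63 < 2.915 → outlier.
10.44 > 9.755 → outlier.
All remaining values lie within [2.915, 9.755].

2.63, 10.44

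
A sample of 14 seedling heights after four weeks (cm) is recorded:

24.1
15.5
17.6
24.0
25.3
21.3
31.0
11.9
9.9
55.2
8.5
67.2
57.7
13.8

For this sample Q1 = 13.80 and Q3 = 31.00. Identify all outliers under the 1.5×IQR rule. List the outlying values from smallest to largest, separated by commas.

IQR = Q3 − Q1 = 31.00 − 13.80 = 17.20.
Lower fence = Q1 − 1.5·IQR = 13.80 − 25.80 = -12.00.
Upper fence = Q3 + 1.5·IQR = 31.00 + 25.80 = 56.80.
57.7 > 56.80 → outlier.
67.2 > 56.80 → outlier.
All remaining values lie within [-12.00, 56.80].

57.7, 67.2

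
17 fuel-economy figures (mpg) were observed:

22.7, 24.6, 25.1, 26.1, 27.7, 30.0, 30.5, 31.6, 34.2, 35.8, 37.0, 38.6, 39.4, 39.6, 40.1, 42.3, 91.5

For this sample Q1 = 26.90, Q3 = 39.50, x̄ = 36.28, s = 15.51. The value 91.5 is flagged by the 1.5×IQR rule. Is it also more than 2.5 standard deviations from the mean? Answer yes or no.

z = (91.5 − 36.28) / 15.51 = 3.56.
|z| = 3.56 > 2.5.

yes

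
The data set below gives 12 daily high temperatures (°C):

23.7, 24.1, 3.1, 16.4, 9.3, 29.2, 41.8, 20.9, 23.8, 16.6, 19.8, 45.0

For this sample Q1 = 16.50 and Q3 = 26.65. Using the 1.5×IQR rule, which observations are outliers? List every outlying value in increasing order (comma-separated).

IQR = Q3 − Q1 = 26.65 − 16.50 = 10.15.
Lower fence = Q1 − 1.5·IQR = 16.50 − 15.225 = 1.275.
Upper fence = Q3 + 1.5·IQR = 26.65 + 15.225 = 41.875.
45.0 > 41.875 → outlier.
All remaining values lie within [1.275, 41.875].

45.0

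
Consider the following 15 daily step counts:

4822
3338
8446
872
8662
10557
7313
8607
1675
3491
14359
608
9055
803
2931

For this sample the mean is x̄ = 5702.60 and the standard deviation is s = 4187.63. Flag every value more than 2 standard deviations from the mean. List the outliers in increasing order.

Cutoffs at x̄ ± 2s: 5702.60 ± 2·4187.63 = [-2672.66, 14077.86].
14359: z = 2.07, |z| > 2 → outlier.
Every other value lies within [-2672.66, 14077.86].

14359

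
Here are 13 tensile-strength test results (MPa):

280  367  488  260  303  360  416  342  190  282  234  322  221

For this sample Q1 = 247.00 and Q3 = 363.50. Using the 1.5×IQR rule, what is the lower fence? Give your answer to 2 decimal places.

72.25

IQR = Q3 − Q1 = 363.50 − 247.00 = 116.50.
Lower fence = Q1 − 1.5·IQR = 247.00 − 174.75 = 72.25.
Upper fence = Q3 + 1.5·IQR = 363.50 + 174.75 = 538.25.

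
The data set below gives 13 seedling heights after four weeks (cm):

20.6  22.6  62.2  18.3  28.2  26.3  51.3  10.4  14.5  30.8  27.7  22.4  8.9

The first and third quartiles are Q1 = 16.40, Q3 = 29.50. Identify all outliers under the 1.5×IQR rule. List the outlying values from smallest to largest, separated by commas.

IQR = Q3 − Q1 = 29.50 − 16.40 = 13.10.
Lower fence = Q1 − 1.5·IQR = 16.40 − 19.65 = -3.25.
Upper fence = Q3 + 1.5·IQR = 29.50 + 19.65 = 49.15.
51.3 > 49.15 → outlier.
62.2 > 49.15 → outlier.
All remaining values lie within [-3.25, 49.15].

51.3, 62.2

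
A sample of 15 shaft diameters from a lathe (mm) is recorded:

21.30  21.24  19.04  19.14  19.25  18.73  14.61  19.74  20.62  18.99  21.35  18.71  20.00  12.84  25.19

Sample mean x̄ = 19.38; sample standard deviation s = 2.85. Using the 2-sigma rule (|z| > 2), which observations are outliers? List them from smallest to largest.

Cutoffs at x̄ ± 2s: 19.38 ± 2·2.85 = [13.68, 25.08].
12.84: z = -2.29, |z| > 2 → outlier.
25.19: z = 2.04, |z| > 2 → outlier.
Every other value lies within [13.68, 25.08].

12.84, 25.19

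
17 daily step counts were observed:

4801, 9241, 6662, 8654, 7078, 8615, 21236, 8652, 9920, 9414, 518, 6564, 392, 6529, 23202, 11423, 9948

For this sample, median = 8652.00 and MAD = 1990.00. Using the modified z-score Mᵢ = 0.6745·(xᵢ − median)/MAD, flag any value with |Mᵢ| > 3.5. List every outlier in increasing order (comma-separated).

21236, 23202

|Mᵢ| > 3.5 ⇔ |xᵢ − 8652.00| > 3.5·1990.00/0.6745 = 10326.17.
So outliers lie outside [-1674.17, 18978.17].
21236: M = 4.27 → outlier.
23202: M = 4.93 → outlier.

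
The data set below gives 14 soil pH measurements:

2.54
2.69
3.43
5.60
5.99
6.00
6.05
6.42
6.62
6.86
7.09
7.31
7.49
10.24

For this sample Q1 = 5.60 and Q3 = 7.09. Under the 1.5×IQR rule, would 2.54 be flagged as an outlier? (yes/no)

yes

IQR = Q3 − Q1 = 7.09 − 5.60 = 1.49.
Lower fence = Q1 − 1.5·IQR = 5.60 − 2.235 = 3.365.
Upper fence = Q3 + 1.5·IQR = 7.09 + 2.235 = 9.325.
2.54 lies below the lower fence.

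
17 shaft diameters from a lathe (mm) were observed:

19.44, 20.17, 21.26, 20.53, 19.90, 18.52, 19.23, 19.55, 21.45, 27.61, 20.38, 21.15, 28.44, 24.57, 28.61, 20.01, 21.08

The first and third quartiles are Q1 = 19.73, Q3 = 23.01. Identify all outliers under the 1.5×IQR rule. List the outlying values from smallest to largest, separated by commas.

28.44, 28.61

IQR = Q3 − Q1 = 23.01 − 19.73 = 3.28.
Lower fence = Q1 − 1.5·IQR = 19.73 − 4.92 = 14.81.
Upper fence = Q3 + 1.5·IQR = 23.01 + 4.92 = 27.93.
28.44 > 27.93 → outlier.
28.61 > 27.93 → outlier.
All remaining values lie within [14.81, 27.93].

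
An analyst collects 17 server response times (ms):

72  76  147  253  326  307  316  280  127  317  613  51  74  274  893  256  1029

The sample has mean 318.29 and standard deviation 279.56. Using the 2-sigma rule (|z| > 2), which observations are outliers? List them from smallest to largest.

Cutoffs at x̄ ± 2s: 318.29 ± 2·279.56 = [-240.83, 877.41].
893: z = 2.06, |z| > 2 → outlier.
1029: z = 2.54, |z| > 2 → outlier.
Every other value lies within [-240.83, 877.41].

893, 1029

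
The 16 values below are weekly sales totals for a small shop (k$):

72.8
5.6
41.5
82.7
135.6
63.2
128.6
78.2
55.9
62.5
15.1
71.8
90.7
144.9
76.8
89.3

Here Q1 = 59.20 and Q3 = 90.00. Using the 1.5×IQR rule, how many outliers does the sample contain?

IQR = 30.80; fences at 59.20 − 46.20 = 13.00 and 90.00 + 46.20 = 136.20.
Outside the cutoffs: 5.6, 144.9.

2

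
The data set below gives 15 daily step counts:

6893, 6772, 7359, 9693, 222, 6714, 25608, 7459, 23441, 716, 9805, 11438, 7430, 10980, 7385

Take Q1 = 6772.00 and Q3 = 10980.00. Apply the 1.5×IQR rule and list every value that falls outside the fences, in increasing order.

IQR = Q3 − Q1 = 10980.00 − 6772.00 = 4208.00.
Lower fence = Q1 − 1.5·IQR = 6772.00 − 6312.00 = 460.00.
Upper fence = Q3 + 1.5·IQR = 10980.00 + 6312.00 = 17292.00.
222 < 460.00 → outlier.
23441 > 17292.00 → outlier.
25608 > 17292.00 → outlier.
All remaining values lie within [460.00, 17292.00].

222, 23441, 25608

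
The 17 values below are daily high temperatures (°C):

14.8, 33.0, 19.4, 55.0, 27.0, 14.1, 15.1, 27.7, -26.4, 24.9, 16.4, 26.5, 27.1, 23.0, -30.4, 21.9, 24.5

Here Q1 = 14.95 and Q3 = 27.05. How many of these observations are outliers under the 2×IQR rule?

IQR = 12.10; fences at 14.95 − 24.20 = -9.25 and 27.05 + 24.20 = 51.25.
Outside the cutoffs: -30.4, -26.4, 55.0.

3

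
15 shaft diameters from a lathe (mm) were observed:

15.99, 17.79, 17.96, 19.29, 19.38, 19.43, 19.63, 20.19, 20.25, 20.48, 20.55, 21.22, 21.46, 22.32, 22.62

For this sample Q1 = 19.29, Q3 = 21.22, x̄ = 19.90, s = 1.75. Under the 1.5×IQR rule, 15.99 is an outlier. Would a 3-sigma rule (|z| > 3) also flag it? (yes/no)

no

z = (15.99 − 19.90) / 1.75 = -2.23.
|z| = 2.23 ≤ 3.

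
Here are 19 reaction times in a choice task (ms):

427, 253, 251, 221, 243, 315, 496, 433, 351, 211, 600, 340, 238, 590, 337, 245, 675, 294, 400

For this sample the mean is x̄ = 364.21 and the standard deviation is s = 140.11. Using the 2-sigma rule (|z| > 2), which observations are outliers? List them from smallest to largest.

Cutoffs at x̄ ± 2s: 364.21 ± 2·140.11 = [83.99, 644.43].
675: z = 2.22, |z| > 2 → outlier.
Every other value lies within [83.99, 644.43].

675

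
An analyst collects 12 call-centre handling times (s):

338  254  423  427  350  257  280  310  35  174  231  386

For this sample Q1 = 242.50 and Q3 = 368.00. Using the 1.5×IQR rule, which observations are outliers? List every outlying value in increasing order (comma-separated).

35

IQR = Q3 − Q1 = 368.00 − 242.50 = 125.50.
Lower fence = Q1 − 1.5·IQR = 242.50 − 188.25 = 54.25.
Upper fence = Q3 + 1.5·IQR = 368.00 + 188.25 = 556.25.
35 < 54.25 → outlier.
All remaining values lie within [54.25, 556.25].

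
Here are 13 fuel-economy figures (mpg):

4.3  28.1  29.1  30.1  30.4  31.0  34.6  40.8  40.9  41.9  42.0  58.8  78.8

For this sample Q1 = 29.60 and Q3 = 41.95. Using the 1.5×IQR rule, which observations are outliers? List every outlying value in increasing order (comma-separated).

IQR = Q3 − Q1 = 41.95 − 29.60 = 12.35.
Lower fence = Q1 − 1.5·IQR = 29.60 − 18.525 = 11.075.
Upper fence = Q3 + 1.5·IQR = 41.95 + 18.525 = 60.475.
4.3 < 11.075 → outlier.
78.8 > 60.475 → outlier.
All remaining values lie within [11.075, 60.475].

4.3, 78.8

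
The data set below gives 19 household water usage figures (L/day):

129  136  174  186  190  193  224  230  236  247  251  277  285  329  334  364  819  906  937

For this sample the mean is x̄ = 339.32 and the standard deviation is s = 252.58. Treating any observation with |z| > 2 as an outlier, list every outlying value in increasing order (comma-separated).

906, 937

Cutoffs at x̄ ± 2s: 339.32 ± 2·252.58 = [-165.84, 844.48].
906: z = 2.24, |z| > 2 → outlier.
937: z = 2.37, |z| > 2 → outlier.
Every other value lies within [-165.84, 844.48].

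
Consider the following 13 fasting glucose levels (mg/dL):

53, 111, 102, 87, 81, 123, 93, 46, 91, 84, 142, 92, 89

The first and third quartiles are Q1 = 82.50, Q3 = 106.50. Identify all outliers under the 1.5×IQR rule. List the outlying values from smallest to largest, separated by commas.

46

IQR = Q3 − Q1 = 106.50 − 82.50 = 24.00.
Lower fence = Q1 − 1.5·IQR = 82.50 − 36.00 = 46.50.
Upper fence = Q3 + 1.5·IQR = 106.50 + 36.00 = 142.50.
46 < 46.50 → outlier.
All remaining values lie within [46.50, 142.50].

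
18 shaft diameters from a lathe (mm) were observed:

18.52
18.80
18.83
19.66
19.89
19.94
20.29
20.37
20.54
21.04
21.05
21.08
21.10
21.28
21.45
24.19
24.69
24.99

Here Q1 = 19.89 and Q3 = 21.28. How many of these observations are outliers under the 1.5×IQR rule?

IQR = 1.39; fences at 19.89 − 2.085 = 17.805 and 21.28 + 2.085 = 23.365.
Outside the cutoffs: 24.19, 24.69, 24.99.

3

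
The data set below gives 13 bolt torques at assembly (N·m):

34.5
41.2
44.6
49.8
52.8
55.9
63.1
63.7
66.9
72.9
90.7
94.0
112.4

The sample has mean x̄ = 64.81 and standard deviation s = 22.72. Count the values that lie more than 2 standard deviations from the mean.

1

Cutoffs: x̄ ± 2s = [19.37, 110.25].
Outside the cutoffs: 112.4.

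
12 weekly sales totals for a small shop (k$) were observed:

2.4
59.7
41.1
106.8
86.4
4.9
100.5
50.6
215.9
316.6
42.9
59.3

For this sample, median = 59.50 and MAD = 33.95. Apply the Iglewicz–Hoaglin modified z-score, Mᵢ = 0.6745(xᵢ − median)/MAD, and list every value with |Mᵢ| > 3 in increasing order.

215.9, 316.6

|Mᵢ| > 3 ⇔ |xᵢ − 59.50| > 3·33.95/0.6745 = 151.00.
So outliers lie outside [-91.50, 210.50].
215.9: M = 3.11 → outlier.
316.6: M = 5.11 → outlier.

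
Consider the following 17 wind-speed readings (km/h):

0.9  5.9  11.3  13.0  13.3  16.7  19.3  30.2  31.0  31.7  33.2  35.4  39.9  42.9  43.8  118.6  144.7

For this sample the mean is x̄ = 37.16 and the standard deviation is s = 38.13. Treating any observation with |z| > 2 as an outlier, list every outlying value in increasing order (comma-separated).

118.6, 144.7

Cutoffs at x̄ ± 2s: 37.16 ± 2·38.13 = [-39.10, 113.42].
118.6: z = 2.14, |z| > 2 → outlier.
144.7: z = 2.82, |z| > 2 → outlier.
Every other value lies within [-39.10, 113.42].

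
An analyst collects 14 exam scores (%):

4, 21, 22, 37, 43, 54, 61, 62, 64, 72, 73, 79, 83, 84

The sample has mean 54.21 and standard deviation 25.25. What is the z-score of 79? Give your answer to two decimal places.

0.98

z = (79 − 54.21) / 25.25 = 0.98.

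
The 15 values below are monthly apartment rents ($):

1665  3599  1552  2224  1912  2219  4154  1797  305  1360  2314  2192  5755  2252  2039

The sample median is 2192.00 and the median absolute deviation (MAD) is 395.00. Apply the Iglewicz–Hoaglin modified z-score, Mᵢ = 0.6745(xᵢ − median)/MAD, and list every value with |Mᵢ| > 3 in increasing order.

305, 4154, 5755

|Mᵢ| > 3 ⇔ |xᵢ − 2192.00| > 3·395.00/0.6745 = 1756.86.
So outliers lie outside [435.14, 3948.86].
305: M = -3.22 → outlier.
4154: M = 3.35 → outlier.
5755: M = 6.08 → outlier.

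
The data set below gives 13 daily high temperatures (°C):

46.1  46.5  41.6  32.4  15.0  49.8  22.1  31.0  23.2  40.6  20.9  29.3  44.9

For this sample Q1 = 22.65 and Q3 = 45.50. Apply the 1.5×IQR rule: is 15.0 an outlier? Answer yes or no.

IQR = Q3 − Q1 = 45.50 − 22.65 = 22.85.
Lower fence = Q1 − 1.5·IQR = 22.65 − 34.275 = -11.625.
Upper fence = Q3 + 1.5·IQR = 45.50 + 34.275 = 79.775.
15.0 lies within [-11.625, 79.775].

no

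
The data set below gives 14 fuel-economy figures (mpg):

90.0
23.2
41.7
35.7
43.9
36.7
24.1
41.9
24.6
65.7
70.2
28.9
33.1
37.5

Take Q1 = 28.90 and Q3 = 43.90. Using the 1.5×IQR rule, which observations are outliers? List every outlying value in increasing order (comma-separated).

70.2, 90.0

IQR = Q3 − Q1 = 43.90 − 28.90 = 15.00.
Lower fence = Q1 − 1.5·IQR = 28.90 − 22.50 = 6.40.
Upper fence = Q3 + 1.5·IQR = 43.90 + 22.50 = 66.40.
70.2 > 66.40 → outlier.
90.0 > 66.40 → outlier.
All remaining values lie within [6.40, 66.40].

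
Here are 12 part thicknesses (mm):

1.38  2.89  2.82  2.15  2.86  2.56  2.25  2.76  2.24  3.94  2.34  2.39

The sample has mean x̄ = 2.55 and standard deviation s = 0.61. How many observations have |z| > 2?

Cutoffs: x̄ ± 2s = [1.33, 3.77].
Outside the cutoffs: 3.94.

1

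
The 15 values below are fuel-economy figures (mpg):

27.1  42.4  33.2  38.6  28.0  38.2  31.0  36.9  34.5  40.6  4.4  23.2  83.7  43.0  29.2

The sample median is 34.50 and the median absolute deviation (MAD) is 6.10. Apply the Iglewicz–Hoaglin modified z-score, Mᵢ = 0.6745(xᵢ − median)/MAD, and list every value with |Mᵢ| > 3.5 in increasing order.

|Mᵢ| > 3.5 ⇔ |xᵢ − 34.50| > 3.5·6.10/0.6745 = 31.65.
So outliers lie outside [2.85, 66.15].
83.7: M = 5.44 → outlier.

83.7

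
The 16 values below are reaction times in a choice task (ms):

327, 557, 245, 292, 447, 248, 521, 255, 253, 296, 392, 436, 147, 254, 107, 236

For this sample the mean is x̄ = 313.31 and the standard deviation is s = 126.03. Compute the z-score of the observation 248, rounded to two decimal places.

-0.52

z = (248 − 313.31) / 126.03 = -0.52.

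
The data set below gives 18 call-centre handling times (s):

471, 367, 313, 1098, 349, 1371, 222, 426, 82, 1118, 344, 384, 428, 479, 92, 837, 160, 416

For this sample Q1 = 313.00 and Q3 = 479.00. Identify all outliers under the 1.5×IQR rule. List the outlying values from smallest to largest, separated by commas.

IQR = Q3 − Q1 = 479.00 − 313.00 = 166.00.
Lower fence = Q1 − 1.5·IQR = 313.00 − 249.00 = 64.00.
Upper fence = Q3 + 1.5·IQR = 479.00 + 249.00 = 728.00.
837 > 728.00 → outlier.
1098 > 728.00 → outlier.
1118 > 728.00 → outlier.
1371 > 728.00 → outlier.
All remaining values lie within [64.00, 728.00].

837, 1098, 1118, 1371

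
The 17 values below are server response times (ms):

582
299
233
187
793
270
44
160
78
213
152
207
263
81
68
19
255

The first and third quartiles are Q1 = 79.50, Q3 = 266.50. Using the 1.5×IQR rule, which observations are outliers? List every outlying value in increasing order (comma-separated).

IQR = Q3 − Q1 = 266.50 − 79.50 = 187.00.
Lower fence = Q1 − 1.5·IQR = 79.50 − 280.50 = -201.00.
Upper fence = Q3 + 1.5·IQR = 266.50 + 280.50 = 547.00.
582 > 547.00 → outlier.
793 > 547.00 → outlier.
All remaining values lie within [-201.00, 547.00].

582, 793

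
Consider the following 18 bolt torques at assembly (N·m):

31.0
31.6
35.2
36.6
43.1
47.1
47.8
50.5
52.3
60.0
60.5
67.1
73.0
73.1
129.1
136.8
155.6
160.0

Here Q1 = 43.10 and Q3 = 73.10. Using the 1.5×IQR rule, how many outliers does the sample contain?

4

IQR = 30.00; fences at 43.10 − 45.00 = -1.90 and 73.10 + 45.00 = 118.10.
Outside the cutoffs: 129.1, 136.8, 155.6, 160.0.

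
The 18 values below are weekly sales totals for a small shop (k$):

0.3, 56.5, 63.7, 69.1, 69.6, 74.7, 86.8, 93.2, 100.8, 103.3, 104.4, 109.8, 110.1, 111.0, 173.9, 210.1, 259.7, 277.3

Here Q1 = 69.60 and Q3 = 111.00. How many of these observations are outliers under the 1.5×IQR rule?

IQR = 41.40; fences at 69.60 − 62.10 = 7.50 and 111.00 + 62.10 = 173.10.
Outside the cutoffs: 0.3, 173.9, 210.1, 259.7, 277.3.

5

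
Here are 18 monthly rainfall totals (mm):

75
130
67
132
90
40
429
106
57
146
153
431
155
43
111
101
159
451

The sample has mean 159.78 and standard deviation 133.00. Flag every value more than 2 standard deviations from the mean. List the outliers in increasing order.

Cutoffs at x̄ ± 2s: 159.78 ± 2·133.00 = [-106.22, 425.78].
429: z = 2.02, |z| > 2 → outlier.
431: z = 2.04, |z| > 2 → outlier.
451: z = 2.19, |z| > 2 → outlier.
Every other value lies within [-106.22, 425.78].

429, 431, 451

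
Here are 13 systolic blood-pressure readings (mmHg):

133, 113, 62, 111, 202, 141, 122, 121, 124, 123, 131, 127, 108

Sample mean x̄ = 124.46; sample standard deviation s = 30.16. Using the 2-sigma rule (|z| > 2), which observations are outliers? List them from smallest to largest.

62, 202

Cutoffs at x̄ ± 2s: 124.46 ± 2·30.16 = [64.14, 184.78].
62: z = -2.07, |z| > 2 → outlier.
202: z = 2.57, |z| > 2 → outlier.
Every other value lies within [64.14, 184.78].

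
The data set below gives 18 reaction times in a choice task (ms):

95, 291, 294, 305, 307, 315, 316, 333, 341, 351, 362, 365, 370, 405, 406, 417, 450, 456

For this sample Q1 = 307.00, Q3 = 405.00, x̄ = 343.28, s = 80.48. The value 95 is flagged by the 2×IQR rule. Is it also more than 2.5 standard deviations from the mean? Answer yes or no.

z = (95 − 343.28) / 80.48 = -3.08.
|z| = 3.08 > 2.5.

yes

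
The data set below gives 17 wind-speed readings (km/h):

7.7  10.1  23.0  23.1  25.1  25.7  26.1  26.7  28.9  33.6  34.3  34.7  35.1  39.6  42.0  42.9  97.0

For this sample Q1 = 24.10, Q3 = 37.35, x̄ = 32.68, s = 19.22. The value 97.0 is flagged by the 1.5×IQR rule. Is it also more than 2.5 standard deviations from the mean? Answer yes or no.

yes

z = (97.0 − 32.68) / 19.22 = 3.35.
|z| = 3.35 > 2.5.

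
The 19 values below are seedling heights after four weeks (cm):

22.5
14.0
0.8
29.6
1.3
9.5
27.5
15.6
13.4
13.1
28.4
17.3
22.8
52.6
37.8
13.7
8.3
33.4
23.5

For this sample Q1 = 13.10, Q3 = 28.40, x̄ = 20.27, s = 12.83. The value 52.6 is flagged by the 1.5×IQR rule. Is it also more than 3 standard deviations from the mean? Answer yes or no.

no

z = (52.6 − 20.27) / 12.83 = 2.52.
|z| = 2.52 ≤ 3.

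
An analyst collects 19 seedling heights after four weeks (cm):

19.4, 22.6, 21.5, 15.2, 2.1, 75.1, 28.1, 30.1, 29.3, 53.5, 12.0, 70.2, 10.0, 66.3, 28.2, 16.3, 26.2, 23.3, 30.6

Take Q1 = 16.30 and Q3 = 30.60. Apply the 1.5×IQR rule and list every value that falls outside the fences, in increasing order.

53.5, 66.3, 70.2, 75.1

IQR = Q3 − Q1 = 30.60 − 16.30 = 14.30.
Lower fence = Q1 − 1.5·IQR = 16.30 − 21.45 = -5.15.
Upper fence = Q3 + 1.5·IQR = 30.60 + 21.45 = 52.05.
53.5 > 52.05 → outlier.
66.3 > 52.05 → outlier.
70.2 > 52.05 → outlier.
75.1 > 52.05 → outlier.
All remaining values lie within [-5.15, 52.05].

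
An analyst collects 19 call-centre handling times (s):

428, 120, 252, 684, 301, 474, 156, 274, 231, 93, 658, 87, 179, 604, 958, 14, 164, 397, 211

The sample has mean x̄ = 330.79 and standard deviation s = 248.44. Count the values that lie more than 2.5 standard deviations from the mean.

1

Cutoffs: x̄ ± 2.5s = [-290.31, 951.89].
Outside the cutoffs: 958.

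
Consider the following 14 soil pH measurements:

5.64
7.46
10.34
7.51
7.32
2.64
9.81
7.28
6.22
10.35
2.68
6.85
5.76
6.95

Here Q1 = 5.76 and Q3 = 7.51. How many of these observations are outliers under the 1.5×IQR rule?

4

IQR = 1.75; fences at 5.76 − 2.625 = 3.135 and 7.51 + 2.625 = 10.135.
Outside the cutoffs: 2.64, 2.68, 10.34, 10.35.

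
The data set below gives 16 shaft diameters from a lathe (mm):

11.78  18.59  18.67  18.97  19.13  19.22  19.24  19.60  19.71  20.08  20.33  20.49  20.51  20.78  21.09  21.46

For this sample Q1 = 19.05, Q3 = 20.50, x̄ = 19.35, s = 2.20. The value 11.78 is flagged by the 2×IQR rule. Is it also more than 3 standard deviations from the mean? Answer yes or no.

z = (11.78 − 19.35) / 2.20 = -3.44.
|z| = 3.44 > 3.

yes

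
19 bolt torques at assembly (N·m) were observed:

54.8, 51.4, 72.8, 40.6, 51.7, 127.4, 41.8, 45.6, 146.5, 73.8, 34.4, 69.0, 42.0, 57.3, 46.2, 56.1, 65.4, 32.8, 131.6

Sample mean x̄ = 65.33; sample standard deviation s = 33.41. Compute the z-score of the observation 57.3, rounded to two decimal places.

-0.24

z = (57.3 − 65.33) / 33.41 = -0.24.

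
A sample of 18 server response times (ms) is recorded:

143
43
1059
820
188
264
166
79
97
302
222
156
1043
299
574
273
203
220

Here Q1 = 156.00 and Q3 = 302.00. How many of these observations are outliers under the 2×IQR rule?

IQR = 146.00; fences at 156.00 − 292.00 = -136.00 and 302.00 + 292.00 = 594.00.
Outside the cutoffs: 820, 1043, 1059.

3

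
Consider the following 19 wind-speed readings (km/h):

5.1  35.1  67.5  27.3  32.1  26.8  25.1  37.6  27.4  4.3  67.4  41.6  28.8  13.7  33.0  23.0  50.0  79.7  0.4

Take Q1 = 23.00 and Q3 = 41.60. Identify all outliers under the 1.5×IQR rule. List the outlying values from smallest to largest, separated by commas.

79.7

IQR = Q3 − Q1 = 41.60 − 23.00 = 18.60.
Lower fence = Q1 − 1.5·IQR = 23.00 − 27.90 = -4.90.
Upper fence = Q3 + 1.5·IQR = 41.60 + 27.90 = 69.50.
79.7 > 69.50 → outlier.
All remaining values lie within [-4.90, 69.50].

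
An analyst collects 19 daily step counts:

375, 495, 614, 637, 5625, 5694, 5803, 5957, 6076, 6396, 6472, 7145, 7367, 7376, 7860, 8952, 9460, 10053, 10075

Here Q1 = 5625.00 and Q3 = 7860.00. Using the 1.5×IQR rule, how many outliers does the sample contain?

IQR = 2235.00; fences at 5625.00 − 3352.50 = 2272.50 and 7860.00 + 3352.50 = 11212.50.
Outside the cutoffs: 375, 495, 614, 637.

4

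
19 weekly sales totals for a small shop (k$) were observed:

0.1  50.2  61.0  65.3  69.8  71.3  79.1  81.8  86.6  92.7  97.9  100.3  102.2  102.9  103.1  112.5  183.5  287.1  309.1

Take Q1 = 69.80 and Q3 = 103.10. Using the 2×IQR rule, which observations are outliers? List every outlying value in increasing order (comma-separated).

0.1, 183.5, 287.1, 309.1

IQR = Q3 − Q1 = 103.10 − 69.80 = 33.30.
Lower fence = Q1 − 2·IQR = 69.80 − 66.60 = 3.20.
Upper fence = Q3 + 2·IQR = 103.10 + 66.60 = 169.70.
0.1 < 3.20 → outlier.
183.5 > 169.70 → outlier.
287.1 > 169.70 → outlier.
309.1 > 169.70 → outlier.
All remaining values lie within [3.20, 169.70].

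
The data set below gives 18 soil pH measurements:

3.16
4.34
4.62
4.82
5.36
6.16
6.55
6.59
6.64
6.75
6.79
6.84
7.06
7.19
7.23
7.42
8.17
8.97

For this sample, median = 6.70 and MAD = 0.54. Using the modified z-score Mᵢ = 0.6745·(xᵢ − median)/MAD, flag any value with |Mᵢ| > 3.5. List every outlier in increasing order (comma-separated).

3.16

|Mᵢ| > 3.5 ⇔ |xᵢ − 6.70| > 3.5·0.54/0.6745 = 2.80.
So outliers lie outside [3.90, 9.50].
3.16: M = -4.42 → outlier.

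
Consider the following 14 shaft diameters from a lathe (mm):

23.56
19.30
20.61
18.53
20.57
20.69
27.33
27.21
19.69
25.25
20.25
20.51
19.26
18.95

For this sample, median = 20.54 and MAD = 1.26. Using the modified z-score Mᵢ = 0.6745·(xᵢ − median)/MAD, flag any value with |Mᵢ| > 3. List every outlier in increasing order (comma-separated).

|Mᵢ| > 3 ⇔ |xᵢ − 20.54| > 3·1.26/0.6745 = 5.60.
So outliers lie outside [14.94, 26.14].
27.21: M = 3.57 → outlier.
27.33: M = 3.63 → outlier.

27.21, 27.33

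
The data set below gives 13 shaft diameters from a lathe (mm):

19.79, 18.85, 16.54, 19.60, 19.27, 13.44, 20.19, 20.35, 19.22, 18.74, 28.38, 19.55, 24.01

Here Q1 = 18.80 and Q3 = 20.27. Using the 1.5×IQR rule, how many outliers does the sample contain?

IQR = 1.47; fences at 18.80 − 2.205 = 16.595 and 20.27 + 2.205 = 22.475.
Outside the cutoffs: 13.44, 16.54, 24.01, 28.38.

4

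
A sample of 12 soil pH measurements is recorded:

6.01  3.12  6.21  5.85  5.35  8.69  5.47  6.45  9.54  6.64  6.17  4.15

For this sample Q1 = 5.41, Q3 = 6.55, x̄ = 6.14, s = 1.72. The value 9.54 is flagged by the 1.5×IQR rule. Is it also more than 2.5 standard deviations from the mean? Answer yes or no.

no

z = (9.54 − 6.14) / 1.72 = 1.98.
|z| = 1.98 ≤ 2.5.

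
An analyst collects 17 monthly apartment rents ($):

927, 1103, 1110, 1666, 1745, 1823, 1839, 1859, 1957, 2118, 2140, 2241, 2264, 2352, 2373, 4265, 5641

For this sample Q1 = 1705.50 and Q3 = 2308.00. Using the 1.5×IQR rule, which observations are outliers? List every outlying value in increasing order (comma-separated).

IQR = Q3 − Q1 = 2308.00 − 1705.50 = 602.50.
Lower fence = Q1 − 1.5·IQR = 1705.50 − 903.75 = 801.75.
Upper fence = Q3 + 1.5·IQR = 2308.00 + 903.75 = 3211.75.
4265 > 3211.75 → outlier.
5641 > 3211.75 → outlier.
All remaining values lie within [801.75, 3211.75].

4265, 5641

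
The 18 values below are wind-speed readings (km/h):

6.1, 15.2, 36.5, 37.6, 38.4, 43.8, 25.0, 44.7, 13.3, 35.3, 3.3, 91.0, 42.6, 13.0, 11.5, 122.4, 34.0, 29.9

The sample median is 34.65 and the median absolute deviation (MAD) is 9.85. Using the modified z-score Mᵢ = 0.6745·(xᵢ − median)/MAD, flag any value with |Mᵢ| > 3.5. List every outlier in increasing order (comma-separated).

91.0, 122.4

|Mᵢ| > 3.5 ⇔ |xᵢ − 34.65| > 3.5·9.85/0.6745 = 51.11.
So outliers lie outside [-16.46, 85.76].
91.0: M = 3.86 → outlier.
122.4: M = 6.01 → outlier.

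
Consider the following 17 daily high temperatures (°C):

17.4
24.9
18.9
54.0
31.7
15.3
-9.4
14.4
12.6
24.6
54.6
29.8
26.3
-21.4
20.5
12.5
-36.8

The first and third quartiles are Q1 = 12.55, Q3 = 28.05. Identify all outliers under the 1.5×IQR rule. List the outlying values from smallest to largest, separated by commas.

-36.8, -21.4, 54.0, 54.6

IQR = Q3 − Q1 = 28.05 − 12.55 = 15.50.
Lower fence = Q1 − 1.5·IQR = 12.55 − 23.25 = -10.70.
Upper fence = Q3 + 1.5·IQR = 28.05 + 23.25 = 51.30.
-36.8 < -10.70 → outlier.
-21.4 < -10.70 → outlier.
54.0 > 51.30 → outlier.
54.6 > 51.30 → outlier.
All remaining values lie within [-10.70, 51.30].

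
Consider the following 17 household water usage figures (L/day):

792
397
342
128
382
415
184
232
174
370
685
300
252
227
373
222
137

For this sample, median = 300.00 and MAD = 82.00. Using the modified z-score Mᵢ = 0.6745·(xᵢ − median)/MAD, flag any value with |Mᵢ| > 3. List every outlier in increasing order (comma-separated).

685, 792

|Mᵢ| > 3 ⇔ |xᵢ − 300.00| > 3·82.00/0.6745 = 364.71.
So outliers lie outside [-64.71, 664.71].
685: M = 3.17 → outlier.
792: M = 4.05 → outlier.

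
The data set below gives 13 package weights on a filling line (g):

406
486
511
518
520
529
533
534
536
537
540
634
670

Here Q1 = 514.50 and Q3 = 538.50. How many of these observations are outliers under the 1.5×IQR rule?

IQR = 24.00; fences at 514.50 − 36.00 = 478.50 and 538.50 + 36.00 = 574.50.
Outside the cutoffs: 406, 634, 670.

3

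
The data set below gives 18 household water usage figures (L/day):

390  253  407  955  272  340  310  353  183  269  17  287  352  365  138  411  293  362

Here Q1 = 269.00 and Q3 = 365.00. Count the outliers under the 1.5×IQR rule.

IQR = 96.00; fences at 269.00 − 144.00 = 125.00 and 365.00 + 144.00 = 509.00.
Outside the cutoffs: 17, 955.

2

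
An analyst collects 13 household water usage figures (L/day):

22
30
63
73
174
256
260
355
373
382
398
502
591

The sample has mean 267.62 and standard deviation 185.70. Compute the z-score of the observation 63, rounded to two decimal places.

-1.10

z = (63 − 267.62) / 185.70 = -1.10.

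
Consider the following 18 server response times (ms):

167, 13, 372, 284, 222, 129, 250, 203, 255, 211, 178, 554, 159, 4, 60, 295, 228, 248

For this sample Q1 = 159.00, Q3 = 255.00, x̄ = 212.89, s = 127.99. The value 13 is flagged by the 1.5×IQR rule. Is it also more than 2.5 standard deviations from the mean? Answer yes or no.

no

z = (13 − 212.89) / 127.99 = -1.56.
|z| = 1.56 ≤ 2.5.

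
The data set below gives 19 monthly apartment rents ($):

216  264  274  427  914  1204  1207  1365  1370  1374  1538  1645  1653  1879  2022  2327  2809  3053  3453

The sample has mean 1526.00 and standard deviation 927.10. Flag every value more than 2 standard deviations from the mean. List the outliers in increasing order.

3453

Cutoffs at x̄ ± 2s: 1526.00 ± 2·927.10 = [-328.20, 3380.20].
3453: z = 2.08, |z| > 2 → outlier.
Every other value lies within [-328.20, 3380.20].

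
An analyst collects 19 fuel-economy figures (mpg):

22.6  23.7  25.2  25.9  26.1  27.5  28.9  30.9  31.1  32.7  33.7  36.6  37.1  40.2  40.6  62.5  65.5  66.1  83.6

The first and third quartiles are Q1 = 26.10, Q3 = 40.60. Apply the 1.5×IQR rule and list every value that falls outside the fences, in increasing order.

IQR = Q3 − Q1 = 40.60 − 26.10 = 14.50.
Lower fence = Q1 − 1.5·IQR = 26.10 − 21.75 = 4.35.
Upper fence = Q3 + 1.5·IQR = 40.60 + 21.75 = 62.35.
62.5 > 62.35 → outlier.
65.5 > 62.35 → outlier.
66.1 > 62.35 → outlier.
83.6 > 62.35 → outlier.
All remaining values lie within [4.35, 62.35].

62.5, 65.5, 66.1, 83.6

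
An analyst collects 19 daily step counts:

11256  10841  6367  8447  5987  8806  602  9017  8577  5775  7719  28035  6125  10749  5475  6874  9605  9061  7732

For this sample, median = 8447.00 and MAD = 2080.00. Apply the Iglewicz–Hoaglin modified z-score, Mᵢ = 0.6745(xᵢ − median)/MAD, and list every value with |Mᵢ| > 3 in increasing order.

28035

|Mᵢ| > 3 ⇔ |xᵢ − 8447.00| > 3·2080.00/0.6745 = 9251.30.
So outliers lie outside [-804.30, 17698.30].
28035: M = 6.35 → outlier.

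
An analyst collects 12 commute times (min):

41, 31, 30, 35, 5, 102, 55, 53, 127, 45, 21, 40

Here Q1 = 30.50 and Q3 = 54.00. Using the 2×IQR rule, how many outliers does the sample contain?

2

IQR = 23.50; fences at 30.50 − 47.00 = -16.50 and 54.00 + 47.00 = 101.00.
Outside the cutoffs: 102, 127.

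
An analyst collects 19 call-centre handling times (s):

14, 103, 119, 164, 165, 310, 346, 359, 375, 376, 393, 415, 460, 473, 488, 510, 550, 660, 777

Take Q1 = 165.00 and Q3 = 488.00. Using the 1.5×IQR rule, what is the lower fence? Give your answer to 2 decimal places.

IQR = Q3 − Q1 = 488.00 − 165.00 = 323.00.
Lower fence = Q1 − 1.5·IQR = 165.00 − 484.50 = -319.50.
Upper fence = Q3 + 1.5·IQR = 488.00 + 484.50 = 972.50.

-319.50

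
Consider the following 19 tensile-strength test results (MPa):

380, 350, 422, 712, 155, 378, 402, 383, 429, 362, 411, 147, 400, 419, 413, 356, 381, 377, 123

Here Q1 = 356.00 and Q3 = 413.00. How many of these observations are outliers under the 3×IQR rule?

4

IQR = 57.00; fences at 356.00 − 171.00 = 185.00 and 413.00 + 171.00 = 584.00.
Outside the cutoffs: 123, 147, 155, 712.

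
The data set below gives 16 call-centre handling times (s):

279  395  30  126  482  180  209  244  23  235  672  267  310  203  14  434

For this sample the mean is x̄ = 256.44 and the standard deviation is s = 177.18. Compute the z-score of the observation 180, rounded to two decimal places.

-0.43

z = (180 − 256.44) / 177.18 = -0.43.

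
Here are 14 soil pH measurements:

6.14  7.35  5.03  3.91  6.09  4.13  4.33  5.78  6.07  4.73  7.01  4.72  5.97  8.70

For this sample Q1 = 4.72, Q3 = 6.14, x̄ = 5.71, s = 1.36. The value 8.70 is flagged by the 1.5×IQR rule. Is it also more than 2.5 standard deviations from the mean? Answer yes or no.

z = (8.70 − 5.71) / 1.36 = 2.20.
|z| = 2.20 ≤ 2.5.

no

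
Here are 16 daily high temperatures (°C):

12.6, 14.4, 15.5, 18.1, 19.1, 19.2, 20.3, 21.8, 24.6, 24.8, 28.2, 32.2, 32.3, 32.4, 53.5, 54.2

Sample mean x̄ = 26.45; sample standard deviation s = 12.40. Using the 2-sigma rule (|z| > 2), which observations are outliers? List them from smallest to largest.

Cutoffs at x̄ ± 2s: 26.45 ± 2·12.40 = [1.65, 51.25].
53.5: z = 2.18, |z| > 2 → outlier.
54.2: z = 2.24, |z| > 2 → outlier.
Every other value lies within [1.65, 51.25].

53.5, 54.2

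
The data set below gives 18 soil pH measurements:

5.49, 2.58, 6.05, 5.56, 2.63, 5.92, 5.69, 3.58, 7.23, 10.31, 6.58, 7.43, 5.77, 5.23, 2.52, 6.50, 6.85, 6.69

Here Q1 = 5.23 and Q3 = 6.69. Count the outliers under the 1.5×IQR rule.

IQR = 1.46; fences at 5.23 − 2.19 = 3.04 and 6.69 + 2.19 = 8.88.
Outside the cutoffs: 2.52, 2.58, 2.63, 10.31.

4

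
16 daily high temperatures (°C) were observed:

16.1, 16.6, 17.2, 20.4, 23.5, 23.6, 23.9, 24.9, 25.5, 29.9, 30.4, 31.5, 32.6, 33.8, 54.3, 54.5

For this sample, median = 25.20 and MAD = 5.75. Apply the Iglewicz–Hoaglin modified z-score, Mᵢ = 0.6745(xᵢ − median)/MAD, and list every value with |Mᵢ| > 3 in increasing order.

|Mᵢ| > 3 ⇔ |xᵢ − 25.20| > 3·5.75/0.6745 = 25.57.
So outliers lie outside [-0.37, 50.77].
54.3: M = 3.41 → outlier.
54.5: M = 3.44 → outlier.

54.3, 54.5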